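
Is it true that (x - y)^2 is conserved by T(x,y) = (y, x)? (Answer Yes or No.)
Yes

Substitute T(x,y) = (y, x) into the expression and compare with the original.

Original: (x - y)^2
After applying T: ((y) - (x))^2 = x^2 - 2xy + y^2

This is identical to the original (x - y)^2, so the expression is invariant.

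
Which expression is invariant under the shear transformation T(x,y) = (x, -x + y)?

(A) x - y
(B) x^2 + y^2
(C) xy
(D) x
D

Under the shear T(x,y) = (x, -x + y):
Substitute the transformed coordinates into each option and compare with the original:
(A) x - y  ->  (x) - (-x + y) = 2x - y   [differs from x - y: not invariant]
(B) x^2 + y^2  ->  (x)^2 + (-x + y)^2 = 2x^2 - 2xy + y^2   [differs from x^2 + y^2: not invariant]
(C) xy  ->  (x)(-x + y) = -x^2 + xy   [differs from xy: not invariant]
(D) x  ->  (x) = x   [equals x: invariant]

Only option (D), x, is unchanged by the transformation.
A vertical shear moves points parallel to the y-axis, so the x-coordinate (and any function of x alone) is unchanged.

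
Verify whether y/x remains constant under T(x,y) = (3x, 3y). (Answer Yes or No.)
Yes

Substitute T(x,y) = (3x, 3y) into the expression and compare with the original.

Original: y/x
After applying T: (3y)/(3x) = y/x

This is identical to the original y/x, so the expression is invariant.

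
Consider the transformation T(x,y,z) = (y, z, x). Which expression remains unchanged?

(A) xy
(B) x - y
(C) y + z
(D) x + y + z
D

Apply T(x,y,z) = (y, z, x) to each option, i.e. replace (x, y, z) by the transformed coordinates.
Substitute the transformed coordinates into each option and compare with the original:
(A) xy  ->  (y)(z) = yz   [differs from xy: not invariant]
(B) x - y  ->  (y) - (z) = y - z   [differs from x - y: not invariant]
(C) y + z  ->  (z) + (x) = x + z   [differs from y + z: not invariant]
(D) x + y + z  ->  (y) + (z) + (x) = x + y + z   [equals x + y + z: invariant]

Only option (D), x + y + z, is unchanged by the transformation.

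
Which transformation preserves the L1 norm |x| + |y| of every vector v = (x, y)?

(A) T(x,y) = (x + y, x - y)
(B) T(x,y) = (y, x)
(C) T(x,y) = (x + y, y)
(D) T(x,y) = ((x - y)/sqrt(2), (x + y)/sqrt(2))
B

A transformation preserves a norm if ||T(v)|| = ||v|| for every v; a single vector where the norm changes rules an option out.

(A) T(x,y) = (x + y, x - y): v = (1, 0) has norm |1| + |0| = 1, but T(v) = (1, 1) has norm 2 -- not preserved.
(B) T(x,y) = (y, x): preserves the norm -- it only permutes the coordinates and/or flips signs, which leaves |x| + |y| unchanged.
(C) T(x,y) = (x + y, y): v = (0, 1) has norm |0| + |1| = 1, but T(v) = (1, 1) has norm 2 -- not preserved.
(D) T(x,y) = ((x - y)/sqrt(2), (x + y)/sqrt(2)): v = (1, 0) has norm |1| + |0| = 1, but T(v) = (sqrt(2)/2, sqrt(2)/2) has norm sqrt(2) -- not preserved.

Therefore the answer is (B).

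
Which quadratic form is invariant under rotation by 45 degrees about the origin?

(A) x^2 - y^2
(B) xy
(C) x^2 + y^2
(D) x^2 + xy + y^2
C

Rotation by 45 degrees sends (x, y) to (sqrt(2)x/2 - sqrt(2)y/2, sqrt(2)x/2 + sqrt(2)y/2).
Substitute the transformed coordinates into each option and compare with the original:
(A) x^2 - y^2  ->  (sqrt(2)x/2 - sqrt(2)y/2)^2 - (sqrt(2)x/2 + sqrt(2)y/2)^2 = -2xy   [differs from x^2 - y^2: not invariant]
(B) xy  ->  (sqrt(2)x/2 - sqrt(2)y/2)(sqrt(2)x/2 + sqrt(2)y/2) = x^2/2 - y^2/2   [differs from xy: not invariant]
(C) x^2 + y^2  ->  (sqrt(2)x/2 - sqrt(2)y/2)^2 + (sqrt(2)x/2 + sqrt(2)y/2)^2 = x^2 + y^2   [equals x^2 + y^2: invariant]
(D) x^2 + xy + y^2  ->  (sqrt(2)x/2 - sqrt(2)y/2)^2 + (sqrt(2)x/2 - sqrt(2)y/2)(sqrt(2)x/2 + sqrt(2)y/2) + (sqrt(2)x/2 + sqrt(2)y/2)^2 = 3x^2/2 + y^2/2   [differs from x^2 + xy + y^2: not invariant]

Only option (C), x^2 + y^2, is unchanged by the transformation.
x^2 + y^2 is the squared distance from the origin, which rotations preserve.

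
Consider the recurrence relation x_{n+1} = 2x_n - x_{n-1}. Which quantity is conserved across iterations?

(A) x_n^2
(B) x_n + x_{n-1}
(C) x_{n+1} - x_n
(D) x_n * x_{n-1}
C

For the recurrence x_{n+1} = 2x_n - x_{n-1}:

If x_{n+1} = 2x_n - x_{n-1}, then:
x_{n+1} - x_n = x_n - x_{n-1}
The first difference is constant throughout the sequence.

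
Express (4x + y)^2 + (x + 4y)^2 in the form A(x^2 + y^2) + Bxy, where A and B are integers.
17(x^2 + y^2) + 16xy

Expanding: (4x + y)^2 = 16x^2 + 8xy + y^2
(x + 4y)^2 = x^2 + 8xy + 16y^2
Sum = (16+1)(x^2+y^2) + 16xy = 17(x^2 + y^2) + 16xy
This is symmetric in x and y.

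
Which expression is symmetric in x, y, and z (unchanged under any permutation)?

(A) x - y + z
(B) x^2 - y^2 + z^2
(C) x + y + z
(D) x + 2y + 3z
C

A symmetric expression is unchanged when the variables are permuted; here the transformation to test is the swap (x, y) -> (y, x).
A symmetric expression must survive every permutation; the single swap x <-> y already eliminates the distractors, and the keyed expression is also unchanged by x <-> z and y <-> z (each variable enters it in exactly the same way).
Substitute the transformed coordinates into each option and compare with the original:
(A) x - y + z  ->  (y) - (x) + z = -x + y + z   [differs from x - y + z: not invariant]
(B) x^2 - y^2 + z^2  ->  (y)^2 - (x)^2 + z^2 = -x^2 + y^2 + z^2   [differs from x^2 - y^2 + z^2: not invariant]
(C) x + y + z  ->  (y) + (x) + z = x + y + z   [equals x + y + z: invariant]
(D) x + 2y + 3z  ->  (y) + 2(x) + 3z = 2x + y + 3z   [differs from x + 2y + 3z: not invariant]

Only option (C), x + y + z, is unchanged by the transformation.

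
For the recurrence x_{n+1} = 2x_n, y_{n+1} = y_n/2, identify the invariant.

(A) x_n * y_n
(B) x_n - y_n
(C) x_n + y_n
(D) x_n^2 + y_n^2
A

For the recurrence x_{n+1} = 2x_n, y_{n+1} = y_n/2:

x_{n+1} * y_{n+1} = (2x_n) * (y_n/2) = x_n * y_n
The product is conserved.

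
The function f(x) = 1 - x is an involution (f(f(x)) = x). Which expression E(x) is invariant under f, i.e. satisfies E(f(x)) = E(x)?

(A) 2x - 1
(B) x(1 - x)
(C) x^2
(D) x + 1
B

Replace x by f(x) = 1 - x in each option and simplify. As a quick numerical cross-check, also compare E(4) with E(f(4)) = E(-3).

(A) 2x - 1  ->  2(1 - x) - 1 = 1 - 2x; check: E(4) = 7 but E(-3) = -7.   [not invariant]
(B) x(1 - x)  ->  (1 - x)(1 - (1 - x)), which simplifies back to x(1 - x); check: E(4) = -12, E(-3) = -12.   [invariant]
(C) x^2  ->  (1 - x)^2 = (x - 1)^2; check: E(4) = 16 but E(-3) = 9.   [not invariant]
(D) x + 1  ->  (1 - x) + 1 = 2 - x; check: E(4) = 5 but E(-3) = -2.   [not invariant]

Only (B) is unchanged. E is symmetric under swapping x with f(x) = 1 - x, which is exactly what an involution does.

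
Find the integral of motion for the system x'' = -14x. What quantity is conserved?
E = (x')^2 + 14x^2

Multiply the equation by x':
x' * x'' = -14x * x'
The left side is d/dt[(x')^2/2] and the right side is d/dt[-14x^2/2], so
d/dt[(x')^2/2 + 14x^2/2] = 0, i.e. (x')^2/2 + 14x^2/2 = constant.
Multiplying by 2, the integral of motion is E = (x')^2 + 14x^2.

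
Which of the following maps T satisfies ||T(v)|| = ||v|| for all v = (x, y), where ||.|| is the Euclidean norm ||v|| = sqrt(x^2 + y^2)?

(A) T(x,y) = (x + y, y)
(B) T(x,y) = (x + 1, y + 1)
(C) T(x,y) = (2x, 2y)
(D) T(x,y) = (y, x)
D

A transformation preserves a norm if ||T(v)|| = ||v|| for every v; a single vector where the norm changes rules an option out.

(A) T(x,y) = (x + y, y): v = (0, 1) has norm sqrt((0)^2 + (1)^2) = 1, but T(v) = (1, 1) has norm sqrt(2) -- not preserved.
(B) T(x,y) = (x + 1, y + 1): v = (1, 0) has norm sqrt((1)^2 + (0)^2) = 1, but T(v) = (2, 1) has norm sqrt(5) -- not preserved.
(C) T(x,y) = (2x, 2y): v = (1, 0) has norm sqrt((1)^2 + (0)^2) = 1, but T(v) = (2, 0) has norm 2 -- not preserved.
(D) T(x,y) = (y, x): preserves the norm -- it is an orthogonal map (a rotation/reflection), and (y)^2 + (x)^2 simplifies to x^2 + y^2.

Therefore the answer is (D).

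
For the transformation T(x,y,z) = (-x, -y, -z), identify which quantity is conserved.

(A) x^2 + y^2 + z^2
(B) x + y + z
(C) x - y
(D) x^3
A

Apply T(x,y,z) = (-x, -y, -z) to each option, i.e. replace (x, y, z) by the transformed coordinates.
Substitute the transformed coordinates into each option and compare with the original:
(A) x^2 + y^2 + z^2  ->  (-x)^2 + (-y)^2 + (-z)^2 = x^2 + y^2 + z^2   [equals x^2 + y^2 + z^2: invariant]
(B) x + y + z  ->  (-x) + (-y) + (-z) = -x - y - z   [differs from x + y + z: not invariant]
(C) x - y  ->  (-x) - (-y) = -x + y   [differs from x - y: not invariant]
(D) x^3  ->  (-x)^3 = -x^3   [differs from x^3: not invariant]

Only option (A), x^2 + y^2 + z^2, is unchanged by the transformation.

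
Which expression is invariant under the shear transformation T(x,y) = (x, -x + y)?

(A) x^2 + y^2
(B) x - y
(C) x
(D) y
C

Under the shear T(x,y) = (x, -x + y):
Substitute the transformed coordinates into each option and compare with the original:
(A) x^2 + y^2  ->  (x)^2 + (-x + y)^2 = 2x^2 - 2xy + y^2   [differs from x^2 + y^2: not invariant]
(B) x - y  ->  (x) - (-x + y) = 2x - y   [differs from x - y: not invariant]
(C) x  ->  (x) = x   [equals x: invariant]
(D) y  ->  (-x + y) = -x + y   [differs from y: not invariant]

Only option (C), x, is unchanged by the transformation.
A vertical shear moves points parallel to the y-axis, so the x-coordinate (and any function of x alone) is unchanged.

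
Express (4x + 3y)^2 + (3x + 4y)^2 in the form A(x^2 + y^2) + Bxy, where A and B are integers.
25(x^2 + y^2) + 48xy

Expanding: (4x + 3y)^2 = 16x^2 + 24xy + 9y^2
(3x + 4y)^2 = 9x^2 + 24xy + 16y^2
Sum = (16+9)(x^2+y^2) + 48xy = 25(x^2 + y^2) + 48xy
This is symmetric in x and y.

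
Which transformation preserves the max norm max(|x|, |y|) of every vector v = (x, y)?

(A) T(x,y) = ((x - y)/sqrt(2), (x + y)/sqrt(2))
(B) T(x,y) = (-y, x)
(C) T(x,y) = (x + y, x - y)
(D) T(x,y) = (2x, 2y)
B

A transformation preserves a norm if ||T(v)|| = ||v|| for every v; a single vector where the norm changes rules an option out.

(A) T(x,y) = ((x - y)/sqrt(2), (x + y)/sqrt(2)): v = (1, 0) has norm max(|1|, |0|) = 1, but T(v) = (sqrt(2)/2, sqrt(2)/2) has norm sqrt(2)/2 -- not preserved.
(B) T(x,y) = (-y, x): preserves the norm -- it only permutes the coordinates and/or flips signs, which leaves max(|x|, |y|) unchanged.
(C) T(x,y) = (x + y, x - y): v = (1, 1) has norm max(|1|, |1|) = 1, but T(v) = (2, 0) has norm 2 -- not preserved.
(D) T(x,y) = (2x, 2y): v = (1, 0) has norm max(|1|, |0|) = 1, but T(v) = (2, 0) has norm 2 -- not preserved.

Therefore the answer is (B).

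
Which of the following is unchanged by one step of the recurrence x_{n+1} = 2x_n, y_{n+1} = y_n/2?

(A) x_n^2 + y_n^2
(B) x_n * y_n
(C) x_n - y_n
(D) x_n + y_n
B

For the recurrence x_{n+1} = 2x_n, y_{n+1} = y_n/2:

x_{n+1} * y_{n+1} = (2x_n) * (y_n/2) = x_n * y_n
The product is conserved.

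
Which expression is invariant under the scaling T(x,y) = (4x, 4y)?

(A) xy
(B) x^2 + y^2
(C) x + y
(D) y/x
D

Under the uniform scaling T(x,y) = (4x, 4y):
Substitute the transformed coordinates into each option and compare with the original:
(A) xy  ->  (4x)(4y) = 16xy   [differs from xy: not invariant]
(B) x^2 + y^2  ->  (4x)^2 + (4y)^2 = 16x^2 + 16y^2   [differs from x^2 + y^2: not invariant]
(C) x + y  ->  (4x) + (4y) = 4x + 4y   [differs from x + y: not invariant]
(D) y/x  ->  (4y)/(4x) = y/x   [equals y/x: invariant]

Only option (D), y/x, is unchanged by the transformation.
The common factor 4 cancels in a ratio of coordinates, while sums, products and sums of squares pick up factors of 4 or 16.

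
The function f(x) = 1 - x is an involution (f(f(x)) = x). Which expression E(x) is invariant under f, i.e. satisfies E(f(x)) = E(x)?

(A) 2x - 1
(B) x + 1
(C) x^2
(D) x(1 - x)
D

Replace x by f(x) = 1 - x in each option and simplify. As a quick numerical cross-check, also compare E(5) with E(f(5)) = E(-4).

(A) 2x - 1  ->  2(1 - x) - 1 = 1 - 2x; check: E(5) = 9 but E(-4) = -9.   [not invariant]
(B) x + 1  ->  (1 - x) + 1 = 2 - x; check: E(5) = 6 but E(-4) = -3.   [not invariant]
(C) x^2  ->  (1 - x)^2 = (x - 1)^2; check: E(5) = 25 but E(-4) = 16.   [not invariant]
(D) x(1 - x)  ->  (1 - x)(1 - (1 - x)), which simplifies back to x(1 - x); check: E(5) = -20, E(-4) = -20.   [invariant]

Only (D) is unchanged. E is symmetric under swapping x with f(x) = 1 - x, which is exactly what an involution does.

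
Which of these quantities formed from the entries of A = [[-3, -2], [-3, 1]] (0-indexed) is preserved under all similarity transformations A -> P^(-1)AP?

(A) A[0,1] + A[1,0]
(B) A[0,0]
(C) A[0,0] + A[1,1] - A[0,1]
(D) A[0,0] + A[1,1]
D

A[0,0] + A[1,1] is the trace of A. By the cyclic property of the trace, tr(P^(-1)AP) = tr(APP^(-1)) = tr(A), so it is the same for every matrix similar to A.

The other combinations are not similarity invariants. For example, take P = [[1, -1], [0, 1]] (det P = 1), so P^(-1) = [[1, 1], [0, 1]] and
B = P^(-1)AP = [[-6, 5], [-3, 4]].
Evaluating each option on A and on B:
(A) A[0,1] + A[1,0]: -5 for A, 2 for B -> changes
(B) A[0,0]: -3 for A, -6 for B -> changes
(C) A[0,0] + A[1,1] - A[0,1]: 0 for A, -7 for B -> changes
(D) A[0,0] + A[1,1]: -2 for A, -2 for B -> unchanged

Only (D) A[0,0] + A[1,1] = -2 survives (and it does so for every P, not just this one), so it is the invariant.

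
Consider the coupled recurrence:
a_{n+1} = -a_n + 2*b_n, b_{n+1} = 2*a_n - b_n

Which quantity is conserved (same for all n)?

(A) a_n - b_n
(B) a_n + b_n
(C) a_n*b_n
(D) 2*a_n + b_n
B

Replace a_n by a_{n+1} = -a_n + 2*b_n and b_n by b_{n+1} = 2*a_n - b_n in each option and simplify:
(A) a_n - b_n  ->  (-a_n + 2*b_n) - (2*a_n - b_n) = -3*a_n + 3*b_n   [not conserved]
(B) a_n + b_n  ->  (-a_n + 2*b_n) + (2*a_n - b_n) = a_n + b_n   [conserved]
(C) a_n*b_n  ->  (-a_n + 2*b_n)*(2*a_n - b_n) = -2*a_n^2 + 5*a_n*b_n - 2*b_n^2   [not conserved]
(D) 2*a_n + b_n  ->  2*(-a_n + 2*b_n) + (2*a_n - b_n) = 3*b_n   [not conserved]

Only (B) a_n + b_n returns to itself after one step, so it is the conserved quantity.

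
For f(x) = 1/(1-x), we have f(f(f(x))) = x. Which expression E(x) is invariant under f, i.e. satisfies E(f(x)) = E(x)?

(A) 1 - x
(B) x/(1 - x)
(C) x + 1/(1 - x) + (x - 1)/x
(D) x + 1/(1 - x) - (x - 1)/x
C

Replace x by f(x) = 1/(1 - x) in each option and simplify. As a quick numerical cross-check, also compare E(5) with E(f(5)) = E(-1/4).

(A) 1 - x  ->  1 - (1/(1 - x)) = x/(x - 1); check: E(5) = -4 but E(-1/4) = 5/4.   [not invariant]
(B) x/(1 - x)  ->  (1/(1 - x))/(1 - (1/(1 - x))) = -1/x; check: E(5) = -5/4 but E(-1/4) = -1/5.   [not invariant]
(C) x + 1/(1 - x) + (x - 1)/x  ->  (1/(1 - x)) + 1/(1 - (1/(1 - x))) + ((1/(1 - x)) - 1)/(1/(1 - x)), which simplifies back to x + 1/(1 - x) + (x - 1)/x; check: E(5) = 111/20, E(-1/4) = 111/20.   [invariant]
(D) x + 1/(1 - x) - (x - 1)/x  ->  (1/(1 - x)) + 1/(1 - (1/(1 - x))) - ((1/(1 - x)) - 1)/(1/(1 - x)) = (x^2(1 - x) - x + (x - 1)^2)/(x(x - 1)); check: E(5) = 79/20 but E(-1/4) = -89/20.   [not invariant]

Only (C) is unchanged. Indeed f(f(x)) = 1/(1 - 1/(1-x)) = (1-x)/(-x) = (x-1)/x, so E(x) = x + f(x) + f(f(x)) is the sum over the whole 3-cycle; applying f just permutes the three terms cyclically (x -> f(x) -> f(f(x)) -> x), leaving the sum unchanged.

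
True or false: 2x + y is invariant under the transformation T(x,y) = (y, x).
False

Substitute T(x,y) = (y, x) into the expression and compare with the original.

Original: 2x + y
After applying T: 2(y) + (x) = x + 2y

This differs from the original 2x + y (difference: -x + y), so the expression is NOT invariant.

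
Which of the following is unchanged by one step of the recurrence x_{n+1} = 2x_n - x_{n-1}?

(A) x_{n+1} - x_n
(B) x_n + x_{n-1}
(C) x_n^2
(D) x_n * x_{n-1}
A

For the recurrence x_{n+1} = 2x_n - x_{n-1}:

If x_{n+1} = 2x_n - x_{n-1}, then:
x_{n+1} - x_n = x_n - x_{n-1}
The first difference is constant throughout the sequence.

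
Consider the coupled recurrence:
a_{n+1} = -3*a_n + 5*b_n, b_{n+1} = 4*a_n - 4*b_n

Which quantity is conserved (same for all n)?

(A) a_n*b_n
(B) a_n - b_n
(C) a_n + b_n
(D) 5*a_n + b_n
C

Replace a_n by a_{n+1} = -3*a_n + 5*b_n and b_n by b_{n+1} = 4*a_n - 4*b_n in each option and simplify:
(A) a_n*b_n  ->  (-3*a_n + 5*b_n)*(4*a_n - 4*b_n) = -12*a_n^2 + 32*a_n*b_n - 20*b_n^2   [not conserved]
(B) a_n - b_n  ->  (-3*a_n + 5*b_n) - (4*a_n - 4*b_n) = -7*a_n + 9*b_n   [not conserved]
(C) a_n + b_n  ->  (-3*a_n + 5*b_n) + (4*a_n - 4*b_n) = a_n + b_n   [conserved]
(D) 5*a_n + b_n  ->  5*(-3*a_n + 5*b_n) + (4*a_n - 4*b_n) = -11*a_n + 21*b_n   [not conserved]

Only (C) a_n + b_n returns to itself after one step, so it is the conserved quantity.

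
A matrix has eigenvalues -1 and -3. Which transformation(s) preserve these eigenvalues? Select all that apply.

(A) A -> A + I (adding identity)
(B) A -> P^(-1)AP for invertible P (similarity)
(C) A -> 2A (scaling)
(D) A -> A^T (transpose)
B and D

Eigenvalues are preserved by:
1. Similarity transformations: A -> P^(-1)AP (same characteristic polynomial)
2. Transpose: A^T has the same eigenvalues as A

Eigenvalues are NOT preserved by:
- Adding identity: eigenvalues become -1+1, -3+1
- Scaling: eigenvalues become -2, -6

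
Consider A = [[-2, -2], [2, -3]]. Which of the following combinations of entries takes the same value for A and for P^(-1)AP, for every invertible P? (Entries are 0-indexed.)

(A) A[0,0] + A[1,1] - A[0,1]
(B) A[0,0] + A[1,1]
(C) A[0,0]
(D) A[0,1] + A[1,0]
B

A[0,0] + A[1,1] is the trace of A. By the cyclic property of the trace, tr(P^(-1)AP) = tr(APP^(-1)) = tr(A), so it is the same for every matrix similar to A.

The other combinations are not similarity invariants. For example, take P = [[2, 1], [1, 1]] (det P = 1), so P^(-1) = [[1, -1], [-1, 2]] and
B = P^(-1)AP = [[-7, -3], [8, 2]].
Evaluating each option on A and on B:
(A) A[0,0] + A[1,1] - A[0,1]: -3 for A, -2 for B -> changes
(B) A[0,0] + A[1,1]: -5 for A, -5 for B -> unchanged
(C) A[0,0]: -2 for A, -7 for B -> changes
(D) A[0,1] + A[1,0]: 0 for A, 5 for B -> changes

Only (B) A[0,0] + A[1,1] = -5 survives (and it does so for every P, not just this one), so it is the invariant.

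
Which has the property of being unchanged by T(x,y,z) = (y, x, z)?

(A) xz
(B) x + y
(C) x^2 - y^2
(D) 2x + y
B

Apply T(x,y,z) = (y, x, z) to each option, i.e. replace (x, y, z) by the transformed coordinates.
Substitute the transformed coordinates into each option and compare with the original:
(A) xz  ->  (y)(z) = yz   [differs from xz: not invariant]
(B) x + y  ->  (y) + (x) = x + y   [equals x + y: invariant]
(C) x^2 - y^2  ->  (y)^2 - (x)^2 = -x^2 + y^2   [differs from x^2 - y^2: not invariant]
(D) 2x + y  ->  2(y) + (x) = x + 2y   [differs from 2x + y: not invariant]

Only option (B), x + y, is unchanged by the transformation.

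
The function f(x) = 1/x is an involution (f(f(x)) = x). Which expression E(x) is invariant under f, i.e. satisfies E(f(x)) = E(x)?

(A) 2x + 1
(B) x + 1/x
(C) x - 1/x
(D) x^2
B

Replace x by f(x) = 1/x in each option and simplify. As a quick numerical cross-check, also compare E(5) with E(f(5)) = E(1/5).

(A) 2x + 1  ->  2(1/x) + 1 = (x + 2)/x; check: E(5) = 11 but E(1/5) = 7/5.   [not invariant]
(B) x + 1/x  ->  (1/x) + 1/(1/x), which simplifies back to x + 1/x; check: E(5) = 26/5, E(1/5) = 26/5.   [invariant]
(C) x - 1/x  ->  (1/x) - 1/(1/x) = -x + 1/x; check: E(5) = 24/5 but E(1/5) = -24/5.   [not invariant]
(D) x^2  ->  (1/x)^2 = x^(-2); check: E(5) = 25 but E(1/5) = 1/25.   [not invariant]

Only (B) is unchanged. E is symmetric under swapping x with f(x) = 1/x, which is exactly what an involution does.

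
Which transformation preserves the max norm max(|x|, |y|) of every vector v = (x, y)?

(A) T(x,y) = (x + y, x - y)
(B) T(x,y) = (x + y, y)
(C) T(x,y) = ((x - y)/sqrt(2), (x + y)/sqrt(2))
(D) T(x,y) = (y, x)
D

A transformation preserves a norm if ||T(v)|| = ||v|| for every v; a single vector where the norm changes rules an option out.

(A) T(x,y) = (x + y, x - y): v = (1, 1) has norm max(|1|, |1|) = 1, but T(v) = (2, 0) has norm 2 -- not preserved.
(B) T(x,y) = (x + y, y): v = (1, 1) has norm max(|1|, |1|) = 1, but T(v) = (2, 1) has norm 2 -- not preserved.
(C) T(x,y) = ((x - y)/sqrt(2), (x + y)/sqrt(2)): v = (1, 0) has norm max(|1|, |0|) = 1, but T(v) = (sqrt(2)/2, sqrt(2)/2) has norm sqrt(2)/2 -- not preserved.
(D) T(x,y) = (y, x): preserves the norm -- it only permutes the coordinates and/or flips signs, which leaves max(|x|, |y|) unchanged.

Therefore the answer is (D).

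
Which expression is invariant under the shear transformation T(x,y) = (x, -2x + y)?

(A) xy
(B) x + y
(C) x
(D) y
C

Under the shear T(x,y) = (x, -2x + y):
Substitute the transformed coordinates into each option and compare with the original:
(A) xy  ->  (x)(-2x + y) = -2x^2 + xy   [differs from xy: not invariant]
(B) x + y  ->  (x) + (-2x + y) = -x + y   [differs from x + y: not invariant]
(C) x  ->  (x) = x   [equals x: invariant]
(D) y  ->  (-2x + y) = -2x + y   [differs from y: not invariant]

Only option (C), x, is unchanged by the transformation.
A vertical shear moves points parallel to the y-axis, so the x-coordinate (and any function of x alone) is unchanged.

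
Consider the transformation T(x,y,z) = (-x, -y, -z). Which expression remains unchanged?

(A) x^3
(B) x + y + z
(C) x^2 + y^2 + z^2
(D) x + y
C

Apply T(x,y,z) = (-x, -y, -z) to each option, i.e. replace (x, y, z) by the transformed coordinates.
Substitute the transformed coordinates into each option and compare with the original:
(A) x^3  ->  (-x)^3 = -x^3   [differs from x^3: not invariant]
(B) x + y + z  ->  (-x) + (-y) + (-z) = -x - y - z   [differs from x + y + z: not invariant]
(C) x^2 + y^2 + z^2  ->  (-x)^2 + (-y)^2 + (-z)^2 = x^2 + y^2 + z^2   [equals x^2 + y^2 + z^2: invariant]
(D) x + y  ->  (-x) + (-y) = -x - y   [differs from x + y: not invariant]

Only option (C), x^2 + y^2 + z^2, is unchanged by the transformation.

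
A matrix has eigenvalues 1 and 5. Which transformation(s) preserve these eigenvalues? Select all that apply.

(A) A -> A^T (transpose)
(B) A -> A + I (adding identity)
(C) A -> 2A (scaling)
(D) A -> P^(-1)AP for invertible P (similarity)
A and D

Eigenvalues are preserved by:
1. Similarity transformations: A -> P^(-1)AP (same characteristic polynomial)
2. Transpose: A^T has the same eigenvalues as A

Eigenvalues are NOT preserved by:
- Adding identity: eigenvalues become 1+1, 5+1
- Scaling: eigenvalues become 2, 10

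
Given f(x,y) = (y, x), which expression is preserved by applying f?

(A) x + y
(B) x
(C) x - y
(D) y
A

For f(x,y) = (y, x):
After applying f: x' = y, y' = x. So x' + y' = y + x = x + y.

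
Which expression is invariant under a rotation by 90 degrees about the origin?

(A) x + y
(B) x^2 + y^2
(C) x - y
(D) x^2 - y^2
B

A rotation by 90 degrees sends (x, y) to (-y, x).
Substitute the transformed coordinates into each option and compare with the original:
(A) x + y  ->  (-y) + (x) = x - y   [differs from x + y: not invariant]
(B) x^2 + y^2  ->  (-y)^2 + (x)^2 = x^2 + y^2   [equals x^2 + y^2: invariant]
(C) x - y  ->  (-y) - (x) = -x - y   [differs from x - y: not invariant]
(D) x^2 - y^2  ->  (-y)^2 - (x)^2 = -x^2 + y^2   [differs from x^2 - y^2: not invariant]

Only option (B), x^2 + y^2, is unchanged by the transformation.
Geometrically, x^2 + y^2 is the squared distance from the origin, which every rotation about the origin preserves.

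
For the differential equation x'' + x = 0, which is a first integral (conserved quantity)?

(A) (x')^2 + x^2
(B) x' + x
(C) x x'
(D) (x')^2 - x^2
A

A first integral I satisfies dI/dt = 0 along every solution. Differentiate each option and use the equation of motion:
(A) d/dt[(x')^2 + x^2] = 2x'x'' + 2x x' = 2x'(-x) + 2x x' = 0
(B) d/dt[x' + x] = x'' + x' = -x + x', not identically 0
(C) d/dt[x x'] = (x')^2 + x x'' = (x')^2 - x^2, not identically 0
(D) d/dt[(x')^2 - x^2] = 2x'x'' - 2x x' = -4x x', not identically 0

Only (A) has zero time-derivative. So the energy-like quantity (x')^2 + x^2 is the first integral.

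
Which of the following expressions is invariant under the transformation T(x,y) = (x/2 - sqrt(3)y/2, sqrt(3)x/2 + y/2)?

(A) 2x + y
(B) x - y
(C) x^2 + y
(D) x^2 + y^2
D

An expression E(x,y) is invariant under T if E(T(x,y)) = E(x,y). Here T(x,y) = (x/2 - sqrt(3)y/2, sqrt(3)x/2 + y/2).
Substitute the transformed coordinates into each option and compare with the original:
(A) 2x + y  ->  2(x/2 - sqrt(3)y/2) + (sqrt(3)x/2 + y/2) = sqrt(3)x/2 + x - sqrt(3)y + y/2   [differs from 2x + y: not invariant]
(B) x - y  ->  (x/2 - sqrt(3)y/2) - (sqrt(3)x/2 + y/2) = -sqrt(3)x/2 + x/2 - sqrt(3)y/2 - y/2   [differs from x - y: not invariant]
(C) x^2 + y  ->  (x/2 - sqrt(3)y/2)^2 + (sqrt(3)x/2 + y/2) = x^2/4 - sqrt(3)xy/2 + sqrt(3)x/2 + 3y^2/4 + y/2   [differs from x^2 + y: not invariant]
(D) x^2 + y^2  ->  (x/2 - sqrt(3)y/2)^2 + (sqrt(3)x/2 + y/2)^2 = x^2 + y^2   [equals x^2 + y^2: invariant]

Only option (D), x^2 + y^2, is unchanged by the transformation.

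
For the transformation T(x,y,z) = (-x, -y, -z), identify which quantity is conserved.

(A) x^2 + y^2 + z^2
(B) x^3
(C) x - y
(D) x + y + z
A

Apply T(x,y,z) = (-x, -y, -z) to each option, i.e. replace (x, y, z) by the transformed coordinates.
Substitute the transformed coordinates into each option and compare with the original:
(A) x^2 + y^2 + z^2  ->  (-x)^2 + (-y)^2 + (-z)^2 = x^2 + y^2 + z^2   [equals x^2 + y^2 + z^2: invariant]
(B) x^3  ->  (-x)^3 = -x^3   [differs from x^3: not invariant]
(C) x - y  ->  (-x) - (-y) = -x + y   [differs from x - y: not invariant]
(D) x + y + z  ->  (-x) + (-y) + (-z) = -x - y - z   [differs from x + y + z: not invariant]

Only option (A), x^2 + y^2 + z^2, is unchanged by the transformation.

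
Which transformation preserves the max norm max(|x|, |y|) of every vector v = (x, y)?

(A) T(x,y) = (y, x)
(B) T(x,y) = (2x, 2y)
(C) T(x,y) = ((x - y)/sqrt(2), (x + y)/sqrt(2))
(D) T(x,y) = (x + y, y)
A

A transformation preserves a norm if ||T(v)|| = ||v|| for every v; a single vector where the norm changes rules an option out.

(A) T(x,y) = (y, x): preserves the norm -- it only permutes the coordinates and/or flips signs, which leaves max(|x|, |y|) unchanged.
(B) T(x,y) = (2x, 2y): v = (1, 0) has norm max(|1|, |0|) = 1, but T(v) = (2, 0) has norm 2 -- not preserved.
(C) T(x,y) = ((x - y)/sqrt(2), (x + y)/sqrt(2)): v = (1, 0) has norm max(|1|, |0|) = 1, but T(v) = (sqrt(2)/2, sqrt(2)/2) has norm sqrt(2)/2 -- not preserved.
(D) T(x,y) = (x + y, y): v = (1, 1) has norm max(|1|, |1|) = 1, but T(v) = (2, 1) has norm 2 -- not preserved.

Therefore the answer is (A).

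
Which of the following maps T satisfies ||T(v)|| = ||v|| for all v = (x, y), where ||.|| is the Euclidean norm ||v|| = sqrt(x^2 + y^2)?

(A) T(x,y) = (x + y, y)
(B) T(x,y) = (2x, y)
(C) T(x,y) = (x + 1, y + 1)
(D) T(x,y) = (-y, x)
D

A transformation preserves a norm if ||T(v)|| = ||v|| for every v; a single vector where the norm changes rules an option out.

(A) T(x,y) = (x + y, y): v = (0, 1) has norm sqrt((0)^2 + (1)^2) = 1, but T(v) = (1, 1) has norm sqrt(2) -- not preserved.
(B) T(x,y) = (2x, y): v = (1, 0) has norm sqrt((1)^2 + (0)^2) = 1, but T(v) = (2, 0) has norm 2 -- not preserved.
(C) T(x,y) = (x + 1, y + 1): v = (1, 0) has norm sqrt((1)^2 + (0)^2) = 1, but T(v) = (2, 1) has norm sqrt(5) -- not preserved.
(D) T(x,y) = (-y, x): preserves the norm -- it is an orthogonal map (a rotation/reflection), and (-y)^2 + (x)^2 simplifies to x^2 + y^2.

Therefore the answer is (D).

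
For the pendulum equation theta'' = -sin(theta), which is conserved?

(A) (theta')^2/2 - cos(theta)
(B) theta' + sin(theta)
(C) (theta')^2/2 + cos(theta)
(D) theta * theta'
A

A first integral I satisfies dI/dt = 0 along every solution. Differentiate each option and use the equation of motion:
(A) d/dt[(theta')^2/2 - cos(theta)] = theta' theta'' + sin(theta) theta' = theta'(-sin(theta)) + theta' sin(theta) = 0
(B) d/dt[theta' + sin(theta)] = theta'' + cos(theta) theta' = -sin(theta) + theta' cos(theta), not identically 0
(C) d/dt[(theta')^2/2 + cos(theta)] = theta' theta'' - sin(theta) theta' = -2 theta' sin(theta), not identically 0
(D) d/dt[theta * theta'] = (theta')^2 + theta theta'' = (theta')^2 - theta sin(theta), not identically 0

Only (A) has zero time-derivative. This is the total energy: kinetic (theta')^2/2 plus potential -cos(theta).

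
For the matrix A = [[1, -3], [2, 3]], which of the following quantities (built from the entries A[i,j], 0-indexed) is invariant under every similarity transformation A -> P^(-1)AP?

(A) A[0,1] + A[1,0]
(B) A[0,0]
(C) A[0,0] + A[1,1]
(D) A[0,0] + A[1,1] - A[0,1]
C

A[0,0] + A[1,1] is the trace of A. By the cyclic property of the trace, tr(P^(-1)AP) = tr(APP^(-1)) = tr(A), so it is the same for every matrix similar to A.

The other combinations are not similarity invariants. For example, take P = [[1, 1], [0, 1]] (det P = 1), so P^(-1) = [[1, -1], [0, 1]] and
B = P^(-1)AP = [[-1, -7], [2, 5]].
Evaluating each option on A and on B:
(A) A[0,1] + A[1,0]: -1 for A, -5 for B -> changes
(B) A[0,0]: 1 for A, -1 for B -> changes
(C) A[0,0] + A[1,1]: 4 for A, 4 for B -> unchanged
(D) A[0,0] + A[1,1] - A[0,1]: 7 for A, 11 for B -> changes

Only (C) A[0,0] + A[1,1] = 4 survives (and it does so for every P, not just this one), so it is the invariant.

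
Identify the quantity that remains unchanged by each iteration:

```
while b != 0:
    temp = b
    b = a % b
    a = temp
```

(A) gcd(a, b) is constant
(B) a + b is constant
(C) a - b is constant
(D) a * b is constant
A

A loop invariant must hold before the first iteration and be re-established by every execution of the body.

(A) gcd(a, b) is constant: One iteration replaces (a, b) by (b, a mod b). Since a mod b = a - q*b for an integer q, any common divisor of a and b divides b and a mod b, and conversely; hence gcd(b, a mod b) = gcd(a, b). For instance (36, 7) -> (7, 1) keeps gcd = 1. At exit b = 0 and a = gcd of the original inputs.

The other options fail:
(B) a + b is constant: e.g. (a, b) = (36, 7) -> (7, 1): the sum goes from 43 to 8.
(C) a - b is constant: e.g. (a, b) = (36, 7) -> (7, 1): the difference goes from 29 to 6.
(D) a * b is constant: e.g. (a, b) = (36, 7) -> (7, 1): the product goes from 252 to 7.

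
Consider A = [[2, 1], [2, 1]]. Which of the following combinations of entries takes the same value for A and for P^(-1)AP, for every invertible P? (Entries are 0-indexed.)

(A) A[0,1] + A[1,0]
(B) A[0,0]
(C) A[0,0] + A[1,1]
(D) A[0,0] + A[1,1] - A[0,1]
C

A[0,0] + A[1,1] is the trace of A. By the cyclic property of the trace, tr(P^(-1)AP) = tr(APP^(-1)) = tr(A), so it is the same for every matrix similar to A.

The other combinations are not similarity invariants. For example, take P = [[1, 2], [0, 1]] (det P = 1), so P^(-1) = [[1, -2], [0, 1]] and
B = P^(-1)AP = [[-2, -5], [2, 5]].
Evaluating each option on A and on B:
(A) A[0,1] + A[1,0]: 3 for A, -3 for B -> changes
(B) A[0,0]: 2 for A, -2 for B -> changes
(C) A[0,0] + A[1,1]: 3 for A, 3 for B -> unchanged
(D) A[0,0] + A[1,1] - A[0,1]: 2 for A, 8 for B -> changes

Only (C) A[0,0] + A[1,1] = 3 survives (and it does so for every P, not just this one), so it is the invariant.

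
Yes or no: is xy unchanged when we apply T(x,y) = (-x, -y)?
Yes

Substitute T(x,y) = (-x, -y) into the expression and compare with the original.

Original: xy
After applying T: (-x)(-y) = xy

This is identical to the original xy, so the expression is invariant.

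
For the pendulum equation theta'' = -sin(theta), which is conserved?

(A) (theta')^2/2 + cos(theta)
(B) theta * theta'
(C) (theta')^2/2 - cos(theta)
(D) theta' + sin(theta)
C

A first integral I satisfies dI/dt = 0 along every solution. Differentiate each option and use the equation of motion:
(A) d/dt[(theta')^2/2 + cos(theta)] = theta' theta'' - sin(theta) theta' = -2 theta' sin(theta), not identically 0
(B) d/dt[theta * theta'] = (theta')^2 + theta theta'' = (theta')^2 - theta sin(theta), not identically 0
(C) d/dt[(theta')^2/2 - cos(theta)] = theta' theta'' + sin(theta) theta' = theta'(-sin(theta)) + theta' sin(theta) = 0
(D) d/dt[theta' + sin(theta)] = theta'' + cos(theta) theta' = -sin(theta) + theta' cos(theta), not identically 0

Only (C) has zero time-derivative. This is the total energy: kinetic (theta')^2/2 plus potential -cos(theta).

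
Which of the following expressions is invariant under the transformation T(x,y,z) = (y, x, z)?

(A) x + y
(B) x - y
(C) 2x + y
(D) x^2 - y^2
A

Apply T(x,y,z) = (y, x, z) to each option, i.e. replace (x, y, z) by the transformed coordinates.
Substitute the transformed coordinates into each option and compare with the original:
(A) x + y  ->  (y) + (x) = x + y   [equals x + y: invariant]
(B) x - y  ->  (y) - (x) = -x + y   [differs from x - y: not invariant]
(C) 2x + y  ->  2(y) + (x) = x + 2y   [differs from 2x + y: not invariant]
(D) x^2 - y^2  ->  (y)^2 - (x)^2 = -x^2 + y^2   [differs from x^2 - y^2: not invariant]

Only option (A), x + y, is unchanged by the transformation.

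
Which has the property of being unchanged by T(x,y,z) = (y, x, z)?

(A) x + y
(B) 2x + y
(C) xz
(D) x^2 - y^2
A

Apply T(x,y,z) = (y, x, z) to each option, i.e. replace (x, y, z) by the transformed coordinates.
Substitute the transformed coordinates into each option and compare with the original:
(A) x + y  ->  (y) + (x) = x + y   [equals x + y: invariant]
(B) 2x + y  ->  2(y) + (x) = x + 2y   [differs from 2x + y: not invariant]
(C) xz  ->  (y)(z) = yz   [differs from xz: not invariant]
(D) x^2 - y^2  ->  (y)^2 - (x)^2 = -x^2 + y^2   [differs from x^2 - y^2: not invariant]

Only option (A), x + y, is unchanged by the transformation.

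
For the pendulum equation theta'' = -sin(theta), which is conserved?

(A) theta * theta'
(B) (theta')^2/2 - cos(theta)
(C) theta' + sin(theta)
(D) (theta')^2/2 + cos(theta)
B

A first integral I satisfies dI/dt = 0 along every solution. Differentiate each option and use the equation of motion:
(A) d/dt[theta * theta'] = (theta')^2 + theta theta'' = (theta')^2 - theta sin(theta), not identically 0
(B) d/dt[(theta')^2/2 - cos(theta)] = theta' theta'' + sin(theta) theta' = theta'(-sin(theta)) + theta' sin(theta) = 0
(C) d/dt[theta' + sin(theta)] = theta'' + cos(theta) theta' = -sin(theta) + theta' cos(theta), not identically 0
(D) d/dt[(theta')^2/2 + cos(theta)] = theta' theta'' - sin(theta) theta' = -2 theta' sin(theta), not identically 0

Only (B) has zero time-derivative. This is the total energy: kinetic (theta')^2/2 plus potential -cos(theta).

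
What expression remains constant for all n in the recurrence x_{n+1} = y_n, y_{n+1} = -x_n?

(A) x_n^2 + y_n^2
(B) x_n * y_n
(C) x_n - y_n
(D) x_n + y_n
A

For the recurrence x_{n+1} = y_n, y_{n+1} = -x_n:

x_{n+1}^2 + y_{n+1}^2 = y_n^2 + (-x_n)^2 = x_n^2 + y_n^2
The sum of squares is conserved (like energy in a harmonic oscillator).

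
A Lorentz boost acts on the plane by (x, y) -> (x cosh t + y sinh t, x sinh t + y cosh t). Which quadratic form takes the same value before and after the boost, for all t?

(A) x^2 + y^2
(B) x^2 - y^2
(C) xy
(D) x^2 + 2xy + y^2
B

Write x' = x cosh t + y sinh t, y' = x sinh t + y cosh t and substitute into each option:
(A) x^2 + y^2: (x cosh t + y sinh t)^2 + (x sinh t + y cosh t)^2 = (x^2 + y^2)(cosh^2 t + sinh^2 t) + 4xy sinh t cosh t = (x^2 + y^2) cosh 2t + 2xy sinh 2t   [not invariant for t != 0]
(B) x^2 - y^2: (x cosh t + y sinh t)^2 - (x sinh t + y cosh t)^2 = x^2(cosh^2 t - sinh^2 t) + 2xy(cosh t sinh t - sinh t cosh t) + y^2(sinh^2 t - cosh^2 t) = x^2 - y^2   [invariant, using cosh^2 t - sinh^2 t = 1]
(C) xy: (x cosh t + y sinh t)(x sinh t + y cosh t) = xy(cosh^2 t + sinh^2 t) + (x^2 + y^2) sinh t cosh t = xy cosh 2t + (x^2 + y^2)(sinh 2t)/2   [not invariant for t != 0]
(D) x^2 + 2xy + y^2: (x' + y')^2 with x' + y' = (x + y)(cosh t + sinh t) = (x + y)e^t, so it becomes (x + y)^2 e^(2t)   [not invariant for t != 0]

Only (B) x^2 - y^2 is unchanged; it is the Minkowski form preserved by Lorentz boosts, just as x^2 + y^2 is preserved by ordinary rotations.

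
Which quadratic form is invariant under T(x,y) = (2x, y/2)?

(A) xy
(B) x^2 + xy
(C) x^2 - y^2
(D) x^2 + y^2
A

T multiplies x by 2 and divides y by 2.
Substitute the transformed coordinates into each option and compare with the original:
(A) xy  ->  (2x)(y/2) = xy   [equals xy: invariant]
(B) x^2 + xy  ->  (2x)^2 + (2x)(y/2) = 4x^2 + xy   [differs from x^2 + xy: not invariant]
(C) x^2 - y^2  ->  (2x)^2 - (y/2)^2 = 4x^2 - y^2/4   [differs from x^2 - y^2: not invariant]
(D) x^2 + y^2  ->  (2x)^2 + (y/2)^2 = 4x^2 + y^2/4   [differs from x^2 + y^2: not invariant]

Only option (A), xy, is unchanged by the transformation.
The factors 2 and 1/2 cancel only in the pure product xy.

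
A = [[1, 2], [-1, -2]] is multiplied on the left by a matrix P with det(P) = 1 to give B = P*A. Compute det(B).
0

By the multiplicative property of determinants, det(B) = det(P*A) = det(P) * det(A) = det(A),
so the determinant is invariant under multiplication by any determinant-1 matrix; we just need det(A).

det(A) = (1)(-2) - (2)(-1) = -2 - (-2) = 0

Therefore det(B) = 1 * 0 = 0.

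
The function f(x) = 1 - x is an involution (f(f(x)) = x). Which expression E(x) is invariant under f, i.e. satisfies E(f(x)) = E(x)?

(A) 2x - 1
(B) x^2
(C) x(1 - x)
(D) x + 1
C

Replace x by f(x) = 1 - x in each option and simplify. As a quick numerical cross-check, also compare E(3) with E(f(3)) = E(-2).

(A) 2x - 1  ->  2(1 - x) - 1 = 1 - 2x; check: E(3) = 5 but E(-2) = -5.   [not invariant]
(B) x^2  ->  (1 - x)^2 = (x - 1)^2; check: E(3) = 9 but E(-2) = 4.   [not invariant]
(C) x(1 - x)  ->  (1 - x)(1 - (1 - x)), which simplifies back to x(1 - x); check: E(3) = -6, E(-2) = -6.   [invariant]
(D) x + 1  ->  (1 - x) + 1 = 2 - x; check: E(3) = 4 but E(-2) = -1.   [not invariant]

Only (C) is unchanged. E is symmetric under swapping x with f(x) = 1 - x, which is exactly what an involution does.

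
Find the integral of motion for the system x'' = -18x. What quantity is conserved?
E = (x')^2 + 18x^2

Multiply the equation by x':
x' * x'' = -18x * x'
The left side is d/dt[(x')^2/2] and the right side is d/dt[-18x^2/2], so
d/dt[(x')^2/2 + 18x^2/2] = 0, i.e. (x')^2/2 + 18x^2/2 = constant.
Multiplying by 2, the integral of motion is E = (x')^2 + 18x^2.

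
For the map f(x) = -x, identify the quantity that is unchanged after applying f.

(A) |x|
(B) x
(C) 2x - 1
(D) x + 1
A

For f(x) = -x:
Applying f replaces x by -x. Since |-x| = |x|, the absolute value is unchanged by f, whereas x -> -x, 2x - 1 -> -2x - 1 and x + 1 -> -x + 1 all change.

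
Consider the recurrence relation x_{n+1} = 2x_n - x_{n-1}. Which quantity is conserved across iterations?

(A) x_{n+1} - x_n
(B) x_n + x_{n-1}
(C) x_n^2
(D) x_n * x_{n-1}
A

For the recurrence x_{n+1} = 2x_n - x_{n-1}:

If x_{n+1} = 2x_n - x_{n-1}, then:
x_{n+1} - x_n = x_n - x_{n-1}
The first difference is constant throughout the sequence.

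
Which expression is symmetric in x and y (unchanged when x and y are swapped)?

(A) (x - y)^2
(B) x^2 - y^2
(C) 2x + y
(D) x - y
A

A symmetric expression is unchanged when the variables are permuted; here the transformation to test is the swap (x, y) -> (y, x).
Substitute the transformed coordinates into each option and compare with the original:
(A) (x - y)^2  ->  ((y) - (x))^2 = x^2 - 2xy + y^2   [equals (x - y)^2: invariant]
(B) x^2 - y^2  ->  (y)^2 - (x)^2 = -x^2 + y^2   [differs from x^2 - y^2: not invariant]
(C) 2x + y  ->  2(y) + (x) = x + 2y   [differs from 2x + y: not invariant]
(D) x - y  ->  (y) - (x) = -x + y   [differs from x - y: not invariant]

Only option (A), (x - y)^2, is unchanged by the transformation.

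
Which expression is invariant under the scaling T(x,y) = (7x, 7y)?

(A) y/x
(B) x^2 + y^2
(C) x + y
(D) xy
A

Under the uniform scaling T(x,y) = (7x, 7y):
Substitute the transformed coordinates into each option and compare with the original:
(A) y/x  ->  (7y)/(7x) = y/x   [equals y/x: invariant]
(B) x^2 + y^2  ->  (7x)^2 + (7y)^2 = 49x^2 + 49y^2   [differs from x^2 + y^2: not invariant]
(C) x + y  ->  (7x) + (7y) = 7x + 7y   [differs from x + y: not invariant]
(D) xy  ->  (7x)(7y) = 49xy   [differs from xy: not invariant]

Only option (A), y/x, is unchanged by the transformation.
The common factor 7 cancels in a ratio of coordinates, while sums, products and sums of squares pick up factors of 7 or 49.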